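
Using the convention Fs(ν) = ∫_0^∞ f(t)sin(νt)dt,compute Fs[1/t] pi/2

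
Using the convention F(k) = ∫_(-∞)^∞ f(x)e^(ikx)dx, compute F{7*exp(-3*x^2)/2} 7*sqrt(3)*sqrt(pi)*exp(-k^2/12)/6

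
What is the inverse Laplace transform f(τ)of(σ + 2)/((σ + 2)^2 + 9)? exp(-2*τ)*cos(3*τ)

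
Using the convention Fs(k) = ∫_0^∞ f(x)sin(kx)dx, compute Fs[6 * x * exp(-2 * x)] 24 * k/(k^2 + 4)^2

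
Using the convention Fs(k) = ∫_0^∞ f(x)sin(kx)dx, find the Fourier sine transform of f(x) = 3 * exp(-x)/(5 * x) 3 * atan(k)/5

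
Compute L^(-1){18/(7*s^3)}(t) 9*t^2/7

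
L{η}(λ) λ^(-2)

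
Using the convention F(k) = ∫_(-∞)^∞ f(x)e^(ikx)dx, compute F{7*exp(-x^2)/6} 7*sqrt(pi)*exp(-k^2/4)/6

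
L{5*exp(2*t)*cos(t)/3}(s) 5*(s - 2)/(3*((s - 2)^2 + 1))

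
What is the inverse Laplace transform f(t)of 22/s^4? 11*t^3/3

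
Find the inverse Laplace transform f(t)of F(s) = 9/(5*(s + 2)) 9*exp(-2*t)/5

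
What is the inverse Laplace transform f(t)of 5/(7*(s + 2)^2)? 5*t*exp(-2*t)/7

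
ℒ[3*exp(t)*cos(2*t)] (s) 3*(s - 1) /((s - 1) ^2 + 4) 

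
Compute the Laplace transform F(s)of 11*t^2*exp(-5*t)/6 11/(3*(s + 5)^3)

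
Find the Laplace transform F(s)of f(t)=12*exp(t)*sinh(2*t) 24/((s - 1)^2 - 4)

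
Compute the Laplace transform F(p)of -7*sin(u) -7/(p^2 + 1)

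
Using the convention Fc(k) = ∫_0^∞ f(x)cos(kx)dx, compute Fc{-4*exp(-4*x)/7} -16/(7*k^2 + 112)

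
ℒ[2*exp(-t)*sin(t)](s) 2/((s + 1)^2 + 1)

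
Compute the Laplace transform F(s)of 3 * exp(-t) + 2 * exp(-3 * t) 2/(s + 3) + 3/(s + 1)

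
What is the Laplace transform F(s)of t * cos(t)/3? (s^2 - 1)/(3 * (s^2+1)^2)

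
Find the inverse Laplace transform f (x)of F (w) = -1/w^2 -x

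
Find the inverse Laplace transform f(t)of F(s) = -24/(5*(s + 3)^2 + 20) -12*exp(-3*t)*sin(2*t)/5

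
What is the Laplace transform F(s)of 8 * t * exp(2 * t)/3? 8/(3 * (s - 2)^2)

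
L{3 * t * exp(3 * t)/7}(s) 3/(7 * (s - 3)^2)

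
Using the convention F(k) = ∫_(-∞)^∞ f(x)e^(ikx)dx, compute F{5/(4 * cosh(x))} 5 * pi/(4 * cosh(pi * k/2))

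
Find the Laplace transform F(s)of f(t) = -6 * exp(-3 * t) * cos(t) 6 * (-s - 3)/((s + 3)^2 + 1)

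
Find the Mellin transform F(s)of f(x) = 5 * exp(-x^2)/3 5 * gamma(s/2)/6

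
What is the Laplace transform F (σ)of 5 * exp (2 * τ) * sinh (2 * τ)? 10/ (σ * (σ - 4))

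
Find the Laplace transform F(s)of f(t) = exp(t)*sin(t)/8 1/(8*((s - 1)^2 + 1))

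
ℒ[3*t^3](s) 18/s^4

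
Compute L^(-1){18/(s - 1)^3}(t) 9 * t^2 * exp(t)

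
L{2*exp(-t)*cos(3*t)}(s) 2*(s + 1)/((s + 1)^2 + 9)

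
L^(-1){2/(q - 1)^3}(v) v^2*exp(v)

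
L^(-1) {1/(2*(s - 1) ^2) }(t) t*exp(t) /2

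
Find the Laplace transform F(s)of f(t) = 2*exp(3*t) 2/(s - 3)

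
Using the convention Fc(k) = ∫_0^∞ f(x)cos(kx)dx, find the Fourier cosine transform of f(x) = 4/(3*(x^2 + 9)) 2*pi*exp(-3*k)/9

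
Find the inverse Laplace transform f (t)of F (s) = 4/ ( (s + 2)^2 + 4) 2 * exp (-2 * t) * sin (2 * t)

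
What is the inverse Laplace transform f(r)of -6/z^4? -r^3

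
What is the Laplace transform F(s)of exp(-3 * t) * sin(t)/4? 1/(4 * ((s + 3)^2 + 1))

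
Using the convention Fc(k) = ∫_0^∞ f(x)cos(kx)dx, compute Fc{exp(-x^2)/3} sqrt(pi) * exp(-k^2/4)/6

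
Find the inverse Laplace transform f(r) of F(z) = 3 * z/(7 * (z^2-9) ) 3 * cosh(3 * r) /7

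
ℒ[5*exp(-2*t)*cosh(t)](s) 5*(s+2)/((s+2)^2-1)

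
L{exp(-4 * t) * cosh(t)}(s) (s+4)/((s+4)^2 - 1)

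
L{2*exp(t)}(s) 2/(s - 1)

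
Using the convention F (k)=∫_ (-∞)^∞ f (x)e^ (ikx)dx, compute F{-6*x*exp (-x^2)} -3*I*sqrt (pi)*k*exp (-k^2/4)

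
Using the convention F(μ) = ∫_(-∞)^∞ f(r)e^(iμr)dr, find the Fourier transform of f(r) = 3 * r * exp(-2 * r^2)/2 3 * sqrt(2) * I * sqrt(pi) * μ * exp(-μ^2/8)/16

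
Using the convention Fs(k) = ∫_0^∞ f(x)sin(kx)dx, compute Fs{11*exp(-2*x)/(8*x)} 11*atan(k/2)/8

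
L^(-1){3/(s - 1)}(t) 3*exp(t)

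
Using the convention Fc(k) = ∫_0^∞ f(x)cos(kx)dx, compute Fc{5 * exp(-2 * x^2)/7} 5 * sqrt(2) * sqrt(pi) * exp(-k^2/8)/28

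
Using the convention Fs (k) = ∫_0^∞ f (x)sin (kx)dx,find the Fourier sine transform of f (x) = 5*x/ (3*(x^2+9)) 5*pi*exp (-3*k)/6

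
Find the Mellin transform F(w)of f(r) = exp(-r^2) gamma(w/2)/2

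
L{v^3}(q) 6/q^4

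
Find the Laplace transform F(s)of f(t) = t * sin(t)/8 s/(4 * (s^2 + 1)^2)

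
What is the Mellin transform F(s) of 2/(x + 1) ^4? gamma(s) * gamma(4 - s) /3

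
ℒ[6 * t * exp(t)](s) 6/(s - 1) ^2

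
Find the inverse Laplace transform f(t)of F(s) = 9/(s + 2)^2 9 * t * exp(-2 * t)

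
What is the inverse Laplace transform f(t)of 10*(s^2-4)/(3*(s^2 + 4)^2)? 10*t*cos(2*t)/3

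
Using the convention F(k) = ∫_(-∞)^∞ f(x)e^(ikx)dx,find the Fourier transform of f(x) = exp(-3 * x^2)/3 sqrt(3) * sqrt(pi) * exp(-k^2/12)/9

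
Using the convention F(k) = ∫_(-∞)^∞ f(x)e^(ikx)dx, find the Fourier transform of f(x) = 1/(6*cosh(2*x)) pi/(12*cosh(pi*k/4))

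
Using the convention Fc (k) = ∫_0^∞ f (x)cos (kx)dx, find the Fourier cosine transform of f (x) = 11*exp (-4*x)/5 44/ (5*(k^2 + 16))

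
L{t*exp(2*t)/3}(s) 1/(3*(s - 2)^2)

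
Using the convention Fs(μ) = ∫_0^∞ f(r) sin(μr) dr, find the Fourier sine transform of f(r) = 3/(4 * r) 3 * pi/8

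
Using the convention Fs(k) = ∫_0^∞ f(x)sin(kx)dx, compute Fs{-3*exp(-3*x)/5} -3*k/(5*k^2 + 45)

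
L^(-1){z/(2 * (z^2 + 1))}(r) cos(r)/2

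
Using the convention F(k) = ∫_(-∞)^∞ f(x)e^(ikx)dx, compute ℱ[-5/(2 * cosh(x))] -5 * pi/(2 * cosh(pi * k/2))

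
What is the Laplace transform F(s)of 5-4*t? 5/s - 4/s^2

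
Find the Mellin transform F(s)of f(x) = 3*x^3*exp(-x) 3*gamma(s + 3)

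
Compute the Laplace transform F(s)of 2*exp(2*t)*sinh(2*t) 4/(s*(s - 4))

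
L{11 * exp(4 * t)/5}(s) 11/(5 * (s - 4))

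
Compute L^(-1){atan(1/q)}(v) sin(v)/v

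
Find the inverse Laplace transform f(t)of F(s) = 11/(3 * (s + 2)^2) 11 * t * exp(-2 * t)/3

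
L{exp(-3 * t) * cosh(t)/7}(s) (s + 3)/(7 * ((s + 3)^2 - 1))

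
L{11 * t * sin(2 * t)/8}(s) 11 * s/(2 * (s^2+4)^2)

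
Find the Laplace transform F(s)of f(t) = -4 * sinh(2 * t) -8/(s^2 - 4)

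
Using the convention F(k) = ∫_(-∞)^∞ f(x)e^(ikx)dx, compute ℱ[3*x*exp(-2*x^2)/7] 3*sqrt(2)*I*sqrt(pi)*k*exp(-k^2/8)/56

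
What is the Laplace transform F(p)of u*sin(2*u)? 4*p/(p^2 + 4)^2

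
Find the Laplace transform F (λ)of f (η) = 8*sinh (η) 8/ (λ^2-1)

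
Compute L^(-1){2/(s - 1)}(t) 2*exp(t)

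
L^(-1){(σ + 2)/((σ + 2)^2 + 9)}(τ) exp(-2*τ)*cos(3*τ)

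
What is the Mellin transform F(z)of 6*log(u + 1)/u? -6*pi*csc(pi*z)/(z - 1)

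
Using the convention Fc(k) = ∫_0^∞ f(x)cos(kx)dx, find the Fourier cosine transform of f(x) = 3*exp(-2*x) 6/(k^2 + 4)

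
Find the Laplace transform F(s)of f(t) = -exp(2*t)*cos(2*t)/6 (2 - s)/(6*((s - 2)^2+4))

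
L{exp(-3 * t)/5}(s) 1/(5 * (s + 3))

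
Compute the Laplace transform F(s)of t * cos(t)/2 (s^2 - 1)/(2 * (s^2 + 1)^2)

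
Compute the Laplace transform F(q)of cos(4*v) q/(q^2 + 16)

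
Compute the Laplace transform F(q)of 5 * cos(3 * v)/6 5 * q/(6 * (q^2 + 9))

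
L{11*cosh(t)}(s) 11*s/(s^2 - 1)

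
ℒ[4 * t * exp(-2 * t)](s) 4/(s + 2) ^2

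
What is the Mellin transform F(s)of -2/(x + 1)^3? -pi * (s - 2) * (s - 1)/sin(pi * s)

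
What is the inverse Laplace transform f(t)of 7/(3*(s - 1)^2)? 7*t*exp(t)/3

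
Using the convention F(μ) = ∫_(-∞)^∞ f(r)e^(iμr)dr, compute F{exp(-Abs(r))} 2/(μ^2 + 1)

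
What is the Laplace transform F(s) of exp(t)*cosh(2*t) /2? (s - 1) /(2*((s - 1) ^2 - 4) ) 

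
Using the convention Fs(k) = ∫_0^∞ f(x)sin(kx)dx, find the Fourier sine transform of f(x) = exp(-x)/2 k/(2*(k^2 + 1))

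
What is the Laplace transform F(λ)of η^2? 2/λ^3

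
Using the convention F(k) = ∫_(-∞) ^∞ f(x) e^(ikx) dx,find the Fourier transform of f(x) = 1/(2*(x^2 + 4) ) pi*exp(-2*Abs(k) ) /4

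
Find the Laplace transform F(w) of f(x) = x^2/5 2/(5*w^3) 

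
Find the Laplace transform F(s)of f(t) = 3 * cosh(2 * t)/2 3 * s/(2 * (s^2-4))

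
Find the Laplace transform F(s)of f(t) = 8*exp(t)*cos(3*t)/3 8*(s - 1)/(3*((s - 1)^2+9))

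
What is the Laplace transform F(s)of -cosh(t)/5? -s/(5*s^2 - 5)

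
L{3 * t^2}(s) 6/s^3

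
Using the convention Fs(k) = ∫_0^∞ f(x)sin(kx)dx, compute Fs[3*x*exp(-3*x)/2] 9*k/(k^2 + 9)^2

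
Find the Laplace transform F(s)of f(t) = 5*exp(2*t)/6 5/(6*(s - 2))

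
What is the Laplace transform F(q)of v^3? 6/q^4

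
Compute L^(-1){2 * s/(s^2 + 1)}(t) 2 * cos(t)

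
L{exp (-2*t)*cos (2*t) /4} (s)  (s + 2) / (4*( (s + 2) ^2 + 4) ) 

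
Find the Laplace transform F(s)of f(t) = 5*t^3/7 30/(7*s^4)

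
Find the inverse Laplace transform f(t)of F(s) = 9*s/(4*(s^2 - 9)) 9*cosh(3*t)/4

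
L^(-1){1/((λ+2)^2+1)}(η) exp(-2 * η) * sin(η)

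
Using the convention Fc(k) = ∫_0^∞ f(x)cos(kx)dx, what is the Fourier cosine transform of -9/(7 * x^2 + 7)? -9 * pi * exp(-k)/14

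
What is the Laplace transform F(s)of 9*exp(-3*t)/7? 9/(7*(s + 3))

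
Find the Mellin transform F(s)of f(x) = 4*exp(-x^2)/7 2*gamma(s/2)/7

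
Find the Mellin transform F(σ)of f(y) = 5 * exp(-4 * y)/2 5 * gamma(σ)/(2 * 2^(2 * σ))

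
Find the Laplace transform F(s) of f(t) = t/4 1/(4 * s^2) 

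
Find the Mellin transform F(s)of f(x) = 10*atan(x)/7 -5*pi*sec(pi*s/2)/(7*s)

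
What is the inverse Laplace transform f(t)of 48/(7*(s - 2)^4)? 8*t^3*exp(2*t)/7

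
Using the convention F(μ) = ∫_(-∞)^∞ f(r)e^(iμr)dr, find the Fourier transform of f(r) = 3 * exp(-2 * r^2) 3 * sqrt(2) * sqrt(pi) * exp(-μ^2/8)/2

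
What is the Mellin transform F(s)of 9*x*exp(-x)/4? 9*gamma(s+1)/4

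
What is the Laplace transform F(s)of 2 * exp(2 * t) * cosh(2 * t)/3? 2 * (s - 2)/(3 * s * (s - 4))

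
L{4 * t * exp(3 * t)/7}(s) 4/(7 * (s - 3)^2)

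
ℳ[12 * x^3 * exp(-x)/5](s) 12 * gamma(s + 3)/5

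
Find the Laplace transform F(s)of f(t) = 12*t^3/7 72/(7*s^4)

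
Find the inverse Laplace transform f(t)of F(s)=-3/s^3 -3*t^2/2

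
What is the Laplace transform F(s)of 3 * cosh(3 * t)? 3 * s/(s^2 - 9)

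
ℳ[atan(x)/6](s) -pi*sec(pi*s/2)/(12*s)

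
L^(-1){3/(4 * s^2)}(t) 3 * t/4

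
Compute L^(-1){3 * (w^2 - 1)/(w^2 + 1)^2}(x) 3 * x * cos(x)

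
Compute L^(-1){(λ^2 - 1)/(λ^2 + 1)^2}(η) η * cos(η)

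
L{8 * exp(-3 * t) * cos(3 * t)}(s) 8 * (s + 3)/((s + 3)^2 + 9)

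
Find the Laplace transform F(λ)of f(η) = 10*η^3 60/λ^4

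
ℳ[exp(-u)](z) gamma(z)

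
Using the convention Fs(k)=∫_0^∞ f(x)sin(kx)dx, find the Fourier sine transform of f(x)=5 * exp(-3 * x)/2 5 * k/(2 * (k^2 + 9))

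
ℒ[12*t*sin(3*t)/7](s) 72*s/(7*(s^2 + 9)^2)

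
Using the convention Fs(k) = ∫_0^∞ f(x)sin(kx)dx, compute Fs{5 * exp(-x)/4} 5 * k/(4 * (k^2 + 1))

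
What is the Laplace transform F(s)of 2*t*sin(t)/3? 4*s/(3*(s^2 + 1)^2)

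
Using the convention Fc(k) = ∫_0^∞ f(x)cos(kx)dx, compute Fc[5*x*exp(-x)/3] 5*(1 - k^2)/(3*(k^2 + 1)^2)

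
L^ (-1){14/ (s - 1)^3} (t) 7 * t^2 * exp (t)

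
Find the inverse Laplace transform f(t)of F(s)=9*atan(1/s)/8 9*sin(t)/(8*t)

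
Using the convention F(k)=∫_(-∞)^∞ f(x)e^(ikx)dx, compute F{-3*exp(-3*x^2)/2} -sqrt(3)*sqrt(pi)*exp(-k^2/12)/2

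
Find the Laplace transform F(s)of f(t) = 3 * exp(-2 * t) 3/(s + 2)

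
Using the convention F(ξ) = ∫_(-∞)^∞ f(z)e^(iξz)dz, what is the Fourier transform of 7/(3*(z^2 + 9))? 7*pi*exp(-3*Abs(ξ))/9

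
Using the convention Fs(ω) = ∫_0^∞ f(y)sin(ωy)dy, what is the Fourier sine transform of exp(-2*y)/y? atan(ω/2)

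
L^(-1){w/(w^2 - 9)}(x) cosh(3*x)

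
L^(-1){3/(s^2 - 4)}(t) 3 * sinh(2 * t)/2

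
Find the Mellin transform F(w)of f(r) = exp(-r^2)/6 gamma(w/2)/12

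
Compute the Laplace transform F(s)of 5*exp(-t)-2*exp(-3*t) 5/(s + 1)-2/(s + 3)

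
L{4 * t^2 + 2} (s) 2/s + 8/s^3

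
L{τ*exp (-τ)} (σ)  (σ+1)^ (-2)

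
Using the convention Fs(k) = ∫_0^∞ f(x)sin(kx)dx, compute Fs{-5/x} -5*pi/2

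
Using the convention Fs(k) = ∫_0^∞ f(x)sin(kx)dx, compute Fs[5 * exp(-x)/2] 5 * k/(2 * (k^2+1))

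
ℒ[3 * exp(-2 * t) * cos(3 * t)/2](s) 3 * (s + 2)/(2 * ((s + 2)^2 + 9))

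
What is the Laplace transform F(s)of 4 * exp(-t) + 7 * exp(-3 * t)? 7/(s + 3) + 4/(s + 1)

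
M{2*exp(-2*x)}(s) 2^(1 - s)*gamma(s)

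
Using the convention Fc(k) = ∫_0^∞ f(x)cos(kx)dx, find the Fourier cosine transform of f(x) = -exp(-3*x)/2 -3/(2*k^2 + 18)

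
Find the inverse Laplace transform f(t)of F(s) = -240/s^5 -10*t^4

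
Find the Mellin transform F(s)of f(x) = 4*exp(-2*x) 2^(2 - s)*gamma(s)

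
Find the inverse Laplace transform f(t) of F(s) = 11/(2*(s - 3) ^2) 11*t*exp(3*t) /2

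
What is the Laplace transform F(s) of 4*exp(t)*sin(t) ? 4/((s - 1) ^2 + 1) 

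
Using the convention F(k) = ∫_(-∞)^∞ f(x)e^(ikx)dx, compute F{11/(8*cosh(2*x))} 11*pi/(16*cosh(pi*k/4))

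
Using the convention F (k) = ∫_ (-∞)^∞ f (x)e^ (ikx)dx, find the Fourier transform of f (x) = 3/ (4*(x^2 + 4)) 3*pi*exp (-2*Abs (k))/8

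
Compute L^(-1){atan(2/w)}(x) sin(2*x)/x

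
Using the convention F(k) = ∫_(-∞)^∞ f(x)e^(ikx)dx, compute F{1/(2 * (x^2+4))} pi * exp(-2 * Abs(k))/4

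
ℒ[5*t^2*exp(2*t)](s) 10/(s - 2)^3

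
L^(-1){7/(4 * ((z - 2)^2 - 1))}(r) 7 * exp(2 * r) * sinh(r)/4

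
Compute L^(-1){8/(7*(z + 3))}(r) 8*exp(-3*r)/7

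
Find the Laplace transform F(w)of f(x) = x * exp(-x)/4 1/(4 * (w + 1)^2)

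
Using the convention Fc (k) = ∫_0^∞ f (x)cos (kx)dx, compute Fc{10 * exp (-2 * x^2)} 5 * sqrt (2) * sqrt (pi) * exp (-k^2/8)/2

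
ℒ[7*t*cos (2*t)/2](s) 7*(s^2-4)/ (2*(s^2 + 4)^2)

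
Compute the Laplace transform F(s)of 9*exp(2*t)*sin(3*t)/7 27/(7*((s - 2)^2 + 9))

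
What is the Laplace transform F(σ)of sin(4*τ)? 4/(σ^2 + 16)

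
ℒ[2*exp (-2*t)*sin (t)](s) 2/ ( (s + 2)^2 + 1)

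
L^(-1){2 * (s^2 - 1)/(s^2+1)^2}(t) 2 * t * cos(t)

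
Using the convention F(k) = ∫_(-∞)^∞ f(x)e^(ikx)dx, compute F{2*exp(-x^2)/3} 2*sqrt(pi)*exp(-k^2/4)/3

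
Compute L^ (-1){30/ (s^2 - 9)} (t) 10 * sinh (3 * t)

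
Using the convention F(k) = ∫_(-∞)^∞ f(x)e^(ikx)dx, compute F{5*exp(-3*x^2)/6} 5*sqrt(3)*sqrt(pi)*exp(-k^2/12)/18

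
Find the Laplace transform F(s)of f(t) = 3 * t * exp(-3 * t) 3/(s + 3)^2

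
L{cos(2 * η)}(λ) λ/(λ^2 + 4)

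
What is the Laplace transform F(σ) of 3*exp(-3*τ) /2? 3/(2*(σ+3) ) 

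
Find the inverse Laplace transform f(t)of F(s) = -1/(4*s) -1/4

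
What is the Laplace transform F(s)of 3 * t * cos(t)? 3 * (s^2 - 1)/(s^2 + 1)^2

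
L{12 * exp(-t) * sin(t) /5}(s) 12/(5 * ((s + 1) ^2 + 1) ) 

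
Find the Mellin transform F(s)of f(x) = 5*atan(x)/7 -5*pi*sec(pi*s/2)/(14*s)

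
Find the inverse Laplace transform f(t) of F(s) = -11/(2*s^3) -11*t^2/4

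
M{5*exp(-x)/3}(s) 5*gamma(s)/3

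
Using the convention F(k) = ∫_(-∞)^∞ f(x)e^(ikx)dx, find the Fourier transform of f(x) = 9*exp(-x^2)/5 9*sqrt(pi)*exp(-k^2/4)/5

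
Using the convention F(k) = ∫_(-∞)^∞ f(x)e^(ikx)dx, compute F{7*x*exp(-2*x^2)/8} 7*sqrt(2)*I*sqrt(pi)*k*exp(-k^2/8)/64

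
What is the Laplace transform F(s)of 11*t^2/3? 22/(3*s^3)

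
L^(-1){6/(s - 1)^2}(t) 6*t*exp(t)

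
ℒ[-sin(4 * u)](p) -4/(p^2+16)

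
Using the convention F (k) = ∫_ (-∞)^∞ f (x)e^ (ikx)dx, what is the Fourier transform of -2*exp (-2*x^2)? -sqrt (2)*sqrt (pi)*exp (-k^2/8)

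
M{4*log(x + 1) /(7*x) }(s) -4*pi*csc(pi*s) /(7*s - 7) 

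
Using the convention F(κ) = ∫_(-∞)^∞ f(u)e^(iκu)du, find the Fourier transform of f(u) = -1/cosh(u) -pi/cosh(pi*κ/2)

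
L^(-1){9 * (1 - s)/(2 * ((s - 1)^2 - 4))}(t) -9 * exp(t) * cosh(2 * t)/2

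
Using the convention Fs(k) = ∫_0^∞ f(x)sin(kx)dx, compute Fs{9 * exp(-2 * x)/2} 9 * k/(2 * (k^2 + 4))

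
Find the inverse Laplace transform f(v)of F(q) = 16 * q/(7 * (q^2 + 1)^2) 8 * v * sin(v)/7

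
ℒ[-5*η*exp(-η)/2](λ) -5/(2*(λ + 1)^2)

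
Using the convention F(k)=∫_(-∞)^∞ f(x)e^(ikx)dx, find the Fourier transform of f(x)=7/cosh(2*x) 7*pi/(2*cosh(pi*k/4))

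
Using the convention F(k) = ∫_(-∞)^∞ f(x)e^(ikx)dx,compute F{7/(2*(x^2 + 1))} 7*pi*exp(-Abs(k))/2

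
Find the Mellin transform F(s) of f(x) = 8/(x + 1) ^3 4*pi*(s - 2)*(s - 1) /sin(pi*s) 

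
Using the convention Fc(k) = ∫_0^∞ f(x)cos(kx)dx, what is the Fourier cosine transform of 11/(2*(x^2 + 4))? 11*pi*exp(-2*k)/8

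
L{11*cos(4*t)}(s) 11*s/(s^2 + 16)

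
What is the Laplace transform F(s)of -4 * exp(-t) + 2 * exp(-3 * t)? 2/(s + 3)-4/(s + 1)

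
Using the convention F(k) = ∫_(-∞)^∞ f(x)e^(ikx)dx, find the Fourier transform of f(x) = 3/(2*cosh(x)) 3*pi/(2*cosh(pi*k/2))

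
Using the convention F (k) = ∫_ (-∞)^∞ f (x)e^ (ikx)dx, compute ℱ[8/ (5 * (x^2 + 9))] 8 * pi * exp (-3 * Abs (k))/15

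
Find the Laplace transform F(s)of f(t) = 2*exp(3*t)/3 2/(3*(s - 3))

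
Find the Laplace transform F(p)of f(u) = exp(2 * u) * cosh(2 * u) (p - 2)/(p * (p - 4))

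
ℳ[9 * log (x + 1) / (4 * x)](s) -9 * pi * csc (pi * s) / (4 * s - 4) 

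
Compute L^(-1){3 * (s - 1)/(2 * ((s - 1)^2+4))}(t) 3 * exp(t) * cos(2 * t)/2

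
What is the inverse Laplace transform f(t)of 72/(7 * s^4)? 12 * t^3/7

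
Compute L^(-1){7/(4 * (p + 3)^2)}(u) 7 * u * exp(-3 * u)/4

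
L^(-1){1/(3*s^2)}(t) t/3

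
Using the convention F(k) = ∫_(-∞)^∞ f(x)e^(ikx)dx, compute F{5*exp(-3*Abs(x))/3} 10/(k^2+9)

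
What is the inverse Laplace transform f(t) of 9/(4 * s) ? 9/4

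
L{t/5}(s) 1/(5 * s^2)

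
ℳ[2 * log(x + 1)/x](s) -2 * pi * csc(pi * s)/(s - 1)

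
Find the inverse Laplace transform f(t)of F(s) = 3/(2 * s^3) 3 * t^2/4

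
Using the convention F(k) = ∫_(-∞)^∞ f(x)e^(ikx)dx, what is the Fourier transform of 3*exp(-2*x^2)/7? 3*sqrt(2)*sqrt(pi)*exp(-k^2/8)/14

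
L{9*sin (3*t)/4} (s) 27/ (4*(s^2 + 9))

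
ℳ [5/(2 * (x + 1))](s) 5 * pi * csc(pi * s)/2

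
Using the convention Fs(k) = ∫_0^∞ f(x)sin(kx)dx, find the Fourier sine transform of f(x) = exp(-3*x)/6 k/(6*(k^2 + 9))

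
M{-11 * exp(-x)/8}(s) -11 * gamma(s)/8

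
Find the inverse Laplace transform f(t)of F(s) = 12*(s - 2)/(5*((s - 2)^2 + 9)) 12*exp(2*t)*cos(3*t)/5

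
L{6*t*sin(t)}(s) 12*s/(s^2+1)^2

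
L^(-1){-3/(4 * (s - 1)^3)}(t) -3 * t^2 * exp(t)/8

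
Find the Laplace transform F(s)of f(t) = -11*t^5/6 -220/s^6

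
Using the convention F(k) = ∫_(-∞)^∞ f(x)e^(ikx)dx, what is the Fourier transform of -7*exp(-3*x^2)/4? -7*sqrt(3)*sqrt(pi)*exp(-k^2/12)/12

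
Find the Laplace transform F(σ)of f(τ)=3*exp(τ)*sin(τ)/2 3/(2*((σ - 1)^2 + 1))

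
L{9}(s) 9/s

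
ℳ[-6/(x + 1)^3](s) -3 * pi * (s - 2) * (s - 1)/sin(pi * s)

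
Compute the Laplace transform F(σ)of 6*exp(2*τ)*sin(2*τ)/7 12/(7*((σ - 2)^2 + 4))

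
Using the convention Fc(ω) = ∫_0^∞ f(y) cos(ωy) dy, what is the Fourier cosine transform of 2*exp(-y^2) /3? sqrt(pi)*exp(-ω^2/4) /3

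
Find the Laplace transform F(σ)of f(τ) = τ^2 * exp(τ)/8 1/(4 * (σ - 1)^3)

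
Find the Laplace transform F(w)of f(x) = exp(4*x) 1/(w - 4)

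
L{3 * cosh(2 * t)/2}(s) 3 * s/(2 * (s^2-4))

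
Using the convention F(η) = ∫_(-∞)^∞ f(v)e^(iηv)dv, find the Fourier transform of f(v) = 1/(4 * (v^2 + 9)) pi * exp(-3 * Abs(η))/12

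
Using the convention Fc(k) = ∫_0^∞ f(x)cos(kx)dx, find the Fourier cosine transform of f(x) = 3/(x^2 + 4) 3*pi*exp(-2*k)/4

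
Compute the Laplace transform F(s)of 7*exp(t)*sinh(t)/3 7/(3*s*(s - 2))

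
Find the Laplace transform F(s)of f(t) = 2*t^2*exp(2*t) 4/(s - 2)^3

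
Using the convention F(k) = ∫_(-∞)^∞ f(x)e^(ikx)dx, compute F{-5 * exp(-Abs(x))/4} -5/(2 * k^2+2)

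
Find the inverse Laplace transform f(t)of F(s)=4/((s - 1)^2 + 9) 4*exp(t)*sin(3*t)/3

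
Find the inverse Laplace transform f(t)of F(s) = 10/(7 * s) 10/7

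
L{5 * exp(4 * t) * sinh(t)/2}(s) 5/(2 * ((s - 4)^2-1))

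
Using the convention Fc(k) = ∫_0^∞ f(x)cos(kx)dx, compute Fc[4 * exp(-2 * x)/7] 8/(7 * (k^2 + 4))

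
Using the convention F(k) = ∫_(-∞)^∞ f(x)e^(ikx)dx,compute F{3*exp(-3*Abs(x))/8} 9/(4*(k^2 + 9))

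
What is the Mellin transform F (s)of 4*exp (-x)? 4*gamma (s)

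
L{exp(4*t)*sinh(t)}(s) 1/((s - 4)^2-1)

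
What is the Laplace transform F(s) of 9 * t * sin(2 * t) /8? 9 * s/(2 * (s^2 + 4) ^2) 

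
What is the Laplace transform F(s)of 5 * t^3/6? 5/s^4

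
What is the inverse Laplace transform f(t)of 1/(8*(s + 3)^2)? t*exp(-3*t)/8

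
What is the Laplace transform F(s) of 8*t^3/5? 48/(5*s^4) 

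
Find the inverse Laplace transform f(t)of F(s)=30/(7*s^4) 5*t^3/7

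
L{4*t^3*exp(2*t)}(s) 24/(s - 2)^4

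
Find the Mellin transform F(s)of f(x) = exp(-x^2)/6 gamma(s/2)/12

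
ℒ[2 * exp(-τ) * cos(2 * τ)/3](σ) 2 * (σ + 1)/(3 * ((σ + 1)^2 + 4))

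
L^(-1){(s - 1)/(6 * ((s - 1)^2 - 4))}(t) exp(t) * cosh(2 * t)/6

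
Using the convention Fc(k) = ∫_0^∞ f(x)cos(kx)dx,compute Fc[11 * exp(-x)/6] 11/(6 * (k^2 + 1))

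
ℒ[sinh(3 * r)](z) 3/(z^2 - 9)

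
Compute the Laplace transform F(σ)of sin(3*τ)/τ atan(3/σ)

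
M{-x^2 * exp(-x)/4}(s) -gamma(s + 2)/4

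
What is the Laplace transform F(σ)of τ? σ^(-2)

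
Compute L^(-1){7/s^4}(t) 7 * t^3/6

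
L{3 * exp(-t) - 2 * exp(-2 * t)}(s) 3/(s+1) - 2/(s+2)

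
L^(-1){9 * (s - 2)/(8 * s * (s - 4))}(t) 9 * exp(2 * t) * cosh(2 * t)/8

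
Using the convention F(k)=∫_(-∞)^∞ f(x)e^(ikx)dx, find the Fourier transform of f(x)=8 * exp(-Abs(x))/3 16/(3 * (k^2 + 1))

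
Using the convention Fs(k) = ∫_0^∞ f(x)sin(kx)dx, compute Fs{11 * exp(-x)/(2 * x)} 11 * atan(k)/2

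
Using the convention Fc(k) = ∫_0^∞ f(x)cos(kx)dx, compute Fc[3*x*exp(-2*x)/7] 3*(4 - k^2)/(7*(k^2 + 4)^2)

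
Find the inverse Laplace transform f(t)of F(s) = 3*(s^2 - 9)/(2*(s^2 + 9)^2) 3*t*cos(3*t)/2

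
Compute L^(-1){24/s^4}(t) 4*t^3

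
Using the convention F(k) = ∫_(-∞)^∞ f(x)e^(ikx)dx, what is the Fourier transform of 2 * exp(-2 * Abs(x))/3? 8/(3 * (k^2 + 4))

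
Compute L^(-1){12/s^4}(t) 2 * t^3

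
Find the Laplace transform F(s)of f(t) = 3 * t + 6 6/s + 3/s^2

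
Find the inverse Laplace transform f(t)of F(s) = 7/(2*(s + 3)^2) 7*t*exp(-3*t)/2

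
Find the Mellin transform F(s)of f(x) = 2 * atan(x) -pi * sec(pi * s/2)/s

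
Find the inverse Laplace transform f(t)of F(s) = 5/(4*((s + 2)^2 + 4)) 5*exp(-2*t)*sin(2*t)/8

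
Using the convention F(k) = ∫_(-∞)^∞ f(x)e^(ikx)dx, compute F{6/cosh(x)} 6 * pi/cosh(pi * k/2)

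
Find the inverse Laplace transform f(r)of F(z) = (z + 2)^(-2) r*exp(-2*r)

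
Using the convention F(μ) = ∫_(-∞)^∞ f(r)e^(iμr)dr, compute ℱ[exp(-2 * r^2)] sqrt(2) * sqrt(pi) * exp(-μ^2/8)/2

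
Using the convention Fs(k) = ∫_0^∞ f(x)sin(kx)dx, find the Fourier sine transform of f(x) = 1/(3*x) pi/6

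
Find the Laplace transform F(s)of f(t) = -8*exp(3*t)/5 -8/(5*s - 15)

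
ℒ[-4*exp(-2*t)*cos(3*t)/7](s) 4*(-s - 2)/(7*((s + 2)^2 + 9))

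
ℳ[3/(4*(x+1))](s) 3*pi*csc(pi*s)/4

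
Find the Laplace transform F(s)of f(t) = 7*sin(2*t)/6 7/(3*(s^2+4))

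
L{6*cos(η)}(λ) 6*λ/(λ^2 + 1)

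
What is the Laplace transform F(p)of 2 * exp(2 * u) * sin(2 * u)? 4/((p - 2)^2+4)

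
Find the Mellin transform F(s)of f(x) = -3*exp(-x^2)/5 -3*gamma(s/2)/10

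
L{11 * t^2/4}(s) 11/(2 * s^3)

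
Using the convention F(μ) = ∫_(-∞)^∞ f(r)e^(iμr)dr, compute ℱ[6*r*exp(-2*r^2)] 3*sqrt(2)*I*sqrt(pi)*μ*exp(-μ^2/8)/4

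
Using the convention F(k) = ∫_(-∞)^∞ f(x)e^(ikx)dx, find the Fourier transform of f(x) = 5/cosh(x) 5*pi/cosh(pi*k/2)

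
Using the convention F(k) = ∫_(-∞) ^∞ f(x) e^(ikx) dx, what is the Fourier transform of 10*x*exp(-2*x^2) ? 5*sqrt(2)*I*sqrt(pi)*k*exp(-k^2/8) /4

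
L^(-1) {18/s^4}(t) 3*t^3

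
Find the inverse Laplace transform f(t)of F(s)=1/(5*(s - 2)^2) t*exp(2*t)/5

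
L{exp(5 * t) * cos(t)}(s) (s - 5)/((s - 5)^2 + 1)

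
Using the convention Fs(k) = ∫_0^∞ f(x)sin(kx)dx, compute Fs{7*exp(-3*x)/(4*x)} 7*atan(k/3)/4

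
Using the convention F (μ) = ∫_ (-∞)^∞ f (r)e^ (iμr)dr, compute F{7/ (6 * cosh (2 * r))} 7 * pi/ (12 * cosh (pi * μ/4))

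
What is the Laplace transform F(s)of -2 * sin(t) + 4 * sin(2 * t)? 8/(s^2 + 4) - 2/(s^2 + 1)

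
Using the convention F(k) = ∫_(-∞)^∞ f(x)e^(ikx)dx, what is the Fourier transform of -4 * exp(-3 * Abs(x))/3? -8/(k^2+9)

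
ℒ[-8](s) -8/s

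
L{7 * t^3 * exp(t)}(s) 42/(s - 1)^4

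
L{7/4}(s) 7/(4*s) 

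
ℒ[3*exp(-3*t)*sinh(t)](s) 3/((s + 3)^2 - 1)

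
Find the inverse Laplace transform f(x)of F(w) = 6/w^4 x^3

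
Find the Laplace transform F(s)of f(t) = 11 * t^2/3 22/(3 * s^3)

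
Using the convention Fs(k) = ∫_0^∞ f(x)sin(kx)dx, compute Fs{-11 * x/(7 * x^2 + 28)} -11 * pi * exp(-2 * k)/14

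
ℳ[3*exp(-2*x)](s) 3*gamma(s)/2^s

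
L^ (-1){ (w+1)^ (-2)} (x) x*exp (-x)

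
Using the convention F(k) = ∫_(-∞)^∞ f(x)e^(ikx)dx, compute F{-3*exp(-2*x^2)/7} -3*sqrt(2)*sqrt(pi)*exp(-k^2/8)/14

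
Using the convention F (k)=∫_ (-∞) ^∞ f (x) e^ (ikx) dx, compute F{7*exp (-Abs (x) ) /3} 14/ (3*(k^2+1) ) 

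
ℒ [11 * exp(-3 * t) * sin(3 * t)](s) 33/((s+3)^2+9)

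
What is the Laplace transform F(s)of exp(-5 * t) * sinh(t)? 1/((s + 5)^2 - 1)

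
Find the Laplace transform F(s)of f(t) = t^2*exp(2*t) 2/(s - 2)^3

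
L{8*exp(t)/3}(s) 8/(3*(s - 1))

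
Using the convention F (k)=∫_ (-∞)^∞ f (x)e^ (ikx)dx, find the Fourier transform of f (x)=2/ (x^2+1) 2 * pi * exp (-Abs (k))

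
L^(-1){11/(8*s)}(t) 11/8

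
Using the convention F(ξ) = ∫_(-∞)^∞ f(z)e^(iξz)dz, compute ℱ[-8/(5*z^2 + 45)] -8*pi*exp(-3*Abs(ξ))/15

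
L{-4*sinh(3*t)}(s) -12/(s^2 - 9)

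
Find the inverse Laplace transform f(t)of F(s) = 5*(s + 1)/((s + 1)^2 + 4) 5*exp(-t)*cos(2*t)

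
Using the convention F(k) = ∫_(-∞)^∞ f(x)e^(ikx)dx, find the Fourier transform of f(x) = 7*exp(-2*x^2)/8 7*sqrt(2)*sqrt(pi)*exp(-k^2/8)/16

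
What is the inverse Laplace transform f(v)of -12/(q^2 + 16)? -3 * sin(4 * v)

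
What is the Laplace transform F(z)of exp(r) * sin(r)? 1/((z - 1)^2 + 1)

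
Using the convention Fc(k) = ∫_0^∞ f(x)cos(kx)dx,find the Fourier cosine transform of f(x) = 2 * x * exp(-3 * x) 2 * (9 - k^2)/(k^2 + 9)^2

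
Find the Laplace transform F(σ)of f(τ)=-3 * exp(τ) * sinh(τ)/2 -3/(2 * σ * (σ - 2))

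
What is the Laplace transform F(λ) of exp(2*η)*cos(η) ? (λ - 2) /((λ - 2) ^2 + 1) 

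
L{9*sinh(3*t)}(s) 27/(s^2-9)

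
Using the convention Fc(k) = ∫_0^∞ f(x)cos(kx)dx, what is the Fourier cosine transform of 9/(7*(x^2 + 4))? 9*pi*exp(-2*k)/28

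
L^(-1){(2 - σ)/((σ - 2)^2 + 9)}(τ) -exp(2*τ)*cos(3*τ)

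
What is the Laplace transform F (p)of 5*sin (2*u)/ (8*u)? 5*atan (2/p)/8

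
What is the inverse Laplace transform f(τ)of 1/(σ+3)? exp(-3*τ)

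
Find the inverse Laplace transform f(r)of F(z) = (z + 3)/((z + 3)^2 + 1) exp(-3*r)*cos(r)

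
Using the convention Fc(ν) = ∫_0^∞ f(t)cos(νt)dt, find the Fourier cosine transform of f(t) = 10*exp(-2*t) 20/(ν^2 + 4)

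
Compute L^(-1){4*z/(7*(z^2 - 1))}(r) 4*cosh(r)/7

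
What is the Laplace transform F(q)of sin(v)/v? atan(1/q)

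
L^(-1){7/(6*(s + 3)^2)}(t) 7*t*exp(-3*t)/6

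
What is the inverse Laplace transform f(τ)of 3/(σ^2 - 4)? 3*sinh(2*τ)/2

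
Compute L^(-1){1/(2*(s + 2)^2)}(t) t*exp(-2*t)/2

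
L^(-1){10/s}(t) 10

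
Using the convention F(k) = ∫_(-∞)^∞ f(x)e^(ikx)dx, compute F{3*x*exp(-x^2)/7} 3*I*sqrt(pi)*k*exp(-k^2/4)/14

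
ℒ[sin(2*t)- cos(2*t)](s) 2/(s^2 + 4)- s/(s^2 + 4)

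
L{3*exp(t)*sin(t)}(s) 3/((s - 1)^2 + 1)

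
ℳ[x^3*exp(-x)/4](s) gamma(s + 3)/4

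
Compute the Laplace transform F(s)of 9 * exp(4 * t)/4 9/(4 * (s - 4))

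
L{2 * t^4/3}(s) 16/s^5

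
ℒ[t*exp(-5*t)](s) (s + 5)^(-2)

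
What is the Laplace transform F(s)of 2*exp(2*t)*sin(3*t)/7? 6/(7*((s - 2)^2 + 9))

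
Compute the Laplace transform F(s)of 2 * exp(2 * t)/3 2/(3 * (s - 2))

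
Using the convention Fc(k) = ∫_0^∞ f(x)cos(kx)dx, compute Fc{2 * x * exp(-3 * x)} 2 * (9 - k^2)/(k^2 + 9)^2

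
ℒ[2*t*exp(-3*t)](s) 2/(s + 3)^2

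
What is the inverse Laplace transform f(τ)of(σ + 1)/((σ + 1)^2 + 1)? exp(-τ) * cos(τ)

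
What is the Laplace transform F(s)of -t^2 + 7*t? 7/s^2 - 2/s^3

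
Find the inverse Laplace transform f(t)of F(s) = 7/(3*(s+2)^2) 7*t*exp(-2*t)/3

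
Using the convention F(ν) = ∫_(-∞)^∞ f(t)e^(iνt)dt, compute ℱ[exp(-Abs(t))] 2/(ν^2 + 1)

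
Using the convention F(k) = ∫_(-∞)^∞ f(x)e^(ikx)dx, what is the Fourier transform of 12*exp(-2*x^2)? 6*sqrt(2)*sqrt(pi)*exp(-k^2/8)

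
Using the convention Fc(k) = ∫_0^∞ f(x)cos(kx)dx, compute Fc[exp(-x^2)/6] sqrt(pi) * exp(-k^2/4)/12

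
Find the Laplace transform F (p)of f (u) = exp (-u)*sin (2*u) 2/ ( (p+1)^2+4)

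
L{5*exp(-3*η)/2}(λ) 5/(2*(λ + 3))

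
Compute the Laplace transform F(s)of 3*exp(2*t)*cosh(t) 3*(s - 2)/((s - 2)^2 - 1)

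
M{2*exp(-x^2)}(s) gamma(s/2)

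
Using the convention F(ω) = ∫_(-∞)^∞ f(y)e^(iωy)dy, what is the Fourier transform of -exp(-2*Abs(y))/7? -4/(7*ω^2 + 28)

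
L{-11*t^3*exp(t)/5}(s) -66/(5*(s - 1)^4)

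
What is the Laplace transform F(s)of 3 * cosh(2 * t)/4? 3 * s/(4 * (s^2 - 4))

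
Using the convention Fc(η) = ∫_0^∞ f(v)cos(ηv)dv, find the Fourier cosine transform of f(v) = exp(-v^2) sqrt(pi)*exp(-η^2/4)/2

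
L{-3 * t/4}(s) -3/(4 * s^2)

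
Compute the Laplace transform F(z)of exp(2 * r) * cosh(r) (z - 2)/((z - 2)^2 - 1)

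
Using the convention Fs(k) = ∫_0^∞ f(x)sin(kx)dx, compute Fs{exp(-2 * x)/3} k/(3 * (k^2 + 4))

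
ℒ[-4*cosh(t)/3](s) -4*s/(3*s^2 - 3)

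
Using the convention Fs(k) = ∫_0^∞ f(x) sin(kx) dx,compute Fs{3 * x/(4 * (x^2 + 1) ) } 3 * pi * exp(-k) /8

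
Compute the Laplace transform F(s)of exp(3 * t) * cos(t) (s - 3)/((s - 3)^2 + 1)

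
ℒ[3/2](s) 3/(2*s)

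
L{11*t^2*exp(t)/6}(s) 11/(3*(s - 1)^3)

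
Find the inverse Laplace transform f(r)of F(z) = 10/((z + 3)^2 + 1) 10 * exp(-3 * r) * sin(r)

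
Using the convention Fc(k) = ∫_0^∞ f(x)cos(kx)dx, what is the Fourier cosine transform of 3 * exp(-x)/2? 3/(2 * (k^2 + 1))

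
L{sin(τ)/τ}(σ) atan(1/σ)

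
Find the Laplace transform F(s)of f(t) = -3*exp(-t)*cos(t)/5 3*(-s - 1)/(5*((s + 1)^2 + 1))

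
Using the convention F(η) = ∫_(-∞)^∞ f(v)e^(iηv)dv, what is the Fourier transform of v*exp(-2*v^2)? sqrt(2)*I*sqrt(pi)*η*exp(-η^2/8)/8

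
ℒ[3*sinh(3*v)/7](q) 9/(7*(q^2 - 9))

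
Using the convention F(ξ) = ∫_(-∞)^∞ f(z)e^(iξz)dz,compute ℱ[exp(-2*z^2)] sqrt(2)*sqrt(pi)*exp(-ξ^2/8)/2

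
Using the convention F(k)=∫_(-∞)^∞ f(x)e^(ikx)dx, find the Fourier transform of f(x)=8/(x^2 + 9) 8*pi*exp(-3*Abs(k))/3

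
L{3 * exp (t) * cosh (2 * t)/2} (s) 3 * (s - 1)/ (2 * ( (s - 1)^2 - 4))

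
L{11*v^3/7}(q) 66/(7*q^4) 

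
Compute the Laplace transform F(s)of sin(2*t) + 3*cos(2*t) 2/(s^2 + 4) + 3*s/(s^2 + 4)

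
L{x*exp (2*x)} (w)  (w - 2)^ (-2)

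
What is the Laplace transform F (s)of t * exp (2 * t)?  (s - 2)^ (-2)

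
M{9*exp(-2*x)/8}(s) 9*gamma(s)/(8*2^s)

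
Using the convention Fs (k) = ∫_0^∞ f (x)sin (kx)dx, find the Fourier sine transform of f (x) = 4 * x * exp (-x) 8 * k/ (k^2 + 1)^2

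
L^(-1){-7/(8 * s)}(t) -7/8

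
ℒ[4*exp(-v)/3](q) 4/(3*(q + 1))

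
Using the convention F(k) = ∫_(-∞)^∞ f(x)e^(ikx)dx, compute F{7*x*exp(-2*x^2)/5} 7*sqrt(2)*I*sqrt(pi)*k*exp(-k^2/8)/40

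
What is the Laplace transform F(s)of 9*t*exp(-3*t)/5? 9/(5*(s + 3)^2)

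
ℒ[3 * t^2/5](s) 6/(5 * s^3)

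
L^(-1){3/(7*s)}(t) 3/7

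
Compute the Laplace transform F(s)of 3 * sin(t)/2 3/(2 * (s^2 + 1))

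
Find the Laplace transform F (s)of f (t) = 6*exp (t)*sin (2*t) 12/ ( (s - 1)^2 + 4)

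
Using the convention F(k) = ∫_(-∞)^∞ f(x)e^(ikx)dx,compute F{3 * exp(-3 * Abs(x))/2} 9/(k^2 + 9)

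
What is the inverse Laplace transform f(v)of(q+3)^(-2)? v * exp(-3 * v)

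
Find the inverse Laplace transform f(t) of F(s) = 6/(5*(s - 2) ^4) t^3*exp(2*t) /5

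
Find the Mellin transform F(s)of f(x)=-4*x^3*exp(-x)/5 -4*gamma(s + 3)/5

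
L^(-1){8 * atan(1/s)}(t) 8 * sin(t)/t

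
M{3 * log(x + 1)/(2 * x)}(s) -3 * pi * csc(pi * s)/(2 * s - 2)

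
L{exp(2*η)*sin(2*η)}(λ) 2/((λ - 2)^2 + 4)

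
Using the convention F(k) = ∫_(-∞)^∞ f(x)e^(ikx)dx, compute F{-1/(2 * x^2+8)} -pi * exp(-2 * Abs(k))/4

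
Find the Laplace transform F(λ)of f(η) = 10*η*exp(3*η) 10/(λ - 3)^2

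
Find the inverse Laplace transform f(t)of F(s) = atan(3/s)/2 sin(3*t)/(2*t)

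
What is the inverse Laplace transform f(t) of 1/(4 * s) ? 1/4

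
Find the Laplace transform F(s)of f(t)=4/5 4/(5 * s)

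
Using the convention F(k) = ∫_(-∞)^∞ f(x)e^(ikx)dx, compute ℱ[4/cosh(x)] 4 * pi/cosh(pi * k/2)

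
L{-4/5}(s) -4/(5*s)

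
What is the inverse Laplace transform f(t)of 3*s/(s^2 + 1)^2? 3*t*sin(t)/2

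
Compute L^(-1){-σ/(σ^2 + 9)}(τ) -cos(3 * τ)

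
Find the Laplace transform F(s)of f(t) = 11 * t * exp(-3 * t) 11/(s + 3)^2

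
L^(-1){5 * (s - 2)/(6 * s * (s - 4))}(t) 5 * exp(2 * t) * cosh(2 * t)/6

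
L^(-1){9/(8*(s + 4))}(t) 9*exp(-4*t)/8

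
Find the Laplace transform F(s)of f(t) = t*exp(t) (s - 1)^(-2)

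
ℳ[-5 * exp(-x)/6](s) -5 * gamma(s)/6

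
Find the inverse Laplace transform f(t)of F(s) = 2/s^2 2*t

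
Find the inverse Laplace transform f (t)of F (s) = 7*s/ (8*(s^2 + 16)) 7*cos (4*t)/8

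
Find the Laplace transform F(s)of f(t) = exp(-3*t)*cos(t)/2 (s + 3)/(2*((s + 3)^2 + 1))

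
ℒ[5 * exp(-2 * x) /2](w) 5/(2 * (w + 2) ) 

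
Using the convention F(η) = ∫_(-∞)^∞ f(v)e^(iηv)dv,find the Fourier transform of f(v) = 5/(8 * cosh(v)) 5 * pi/(8 * cosh(pi * η/2))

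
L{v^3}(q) 6/q^4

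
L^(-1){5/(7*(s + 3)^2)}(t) 5*t*exp(-3*t)/7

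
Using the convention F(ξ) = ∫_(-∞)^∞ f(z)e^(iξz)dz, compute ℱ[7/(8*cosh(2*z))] 7*pi/(16*cosh(pi*ξ/4))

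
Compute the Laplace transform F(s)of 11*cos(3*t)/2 11*s/(2*(s^2+9))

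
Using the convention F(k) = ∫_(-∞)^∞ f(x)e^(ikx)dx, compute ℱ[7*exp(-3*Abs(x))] 42/(k^2 + 9)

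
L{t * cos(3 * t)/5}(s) (s^2 - 9)/(5 * (s^2 + 9)^2)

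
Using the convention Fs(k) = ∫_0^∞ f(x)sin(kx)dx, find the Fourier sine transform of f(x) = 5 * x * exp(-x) 10 * k/(k^2 + 1)^2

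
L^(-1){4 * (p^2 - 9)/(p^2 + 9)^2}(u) 4 * u * cos(3 * u)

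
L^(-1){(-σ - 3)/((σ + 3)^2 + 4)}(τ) -exp(-3 * τ) * cos(2 * τ)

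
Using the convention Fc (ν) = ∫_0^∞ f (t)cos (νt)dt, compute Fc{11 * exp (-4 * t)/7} 44/ (7 * (ν^2+16))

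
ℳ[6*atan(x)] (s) -3*pi*sec(pi*s/2)/s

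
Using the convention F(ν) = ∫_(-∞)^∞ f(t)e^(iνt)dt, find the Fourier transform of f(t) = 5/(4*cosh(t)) 5*pi/(4*cosh(pi*ν/2))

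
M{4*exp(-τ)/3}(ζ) 4*gamma(ζ)/3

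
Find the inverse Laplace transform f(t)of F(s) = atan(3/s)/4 sin(3*t)/(4*t)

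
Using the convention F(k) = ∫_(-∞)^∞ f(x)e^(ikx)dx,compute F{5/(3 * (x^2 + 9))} 5 * pi * exp(-3 * Abs(k))/9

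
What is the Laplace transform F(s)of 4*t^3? 24/s^4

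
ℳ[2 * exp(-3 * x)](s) 2 * gamma(s)/3^s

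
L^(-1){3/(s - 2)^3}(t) 3 * t^2 * exp(2 * t)/2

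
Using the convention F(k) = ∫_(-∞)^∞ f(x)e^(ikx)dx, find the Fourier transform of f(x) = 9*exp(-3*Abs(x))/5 54/(5*(k^2 + 9))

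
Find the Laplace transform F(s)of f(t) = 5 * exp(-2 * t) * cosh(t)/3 5 * (s + 2)/(3 * ((s + 2)^2-1))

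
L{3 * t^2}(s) 6/s^3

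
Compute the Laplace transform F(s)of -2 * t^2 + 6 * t 6/s^2 - 4/s^3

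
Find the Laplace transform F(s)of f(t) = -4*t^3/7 -24/(7*s^4)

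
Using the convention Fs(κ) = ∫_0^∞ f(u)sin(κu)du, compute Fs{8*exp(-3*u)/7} 8*κ/(7*(κ^2+9))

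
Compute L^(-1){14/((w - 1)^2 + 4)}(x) 7 * exp(x) * sin(2 * x)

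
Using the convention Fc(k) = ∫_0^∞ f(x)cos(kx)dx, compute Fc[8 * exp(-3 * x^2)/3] 4 * sqrt(3) * sqrt(pi) * exp(-k^2/12)/9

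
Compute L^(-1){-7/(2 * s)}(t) -7/2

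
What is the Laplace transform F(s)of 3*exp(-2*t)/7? 3/(7*(s + 2))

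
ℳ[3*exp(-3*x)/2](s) 3^(1 - s)*gamma(s)/2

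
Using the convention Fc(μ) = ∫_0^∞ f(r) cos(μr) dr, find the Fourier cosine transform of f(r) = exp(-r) 1/(μ^2 + 1) 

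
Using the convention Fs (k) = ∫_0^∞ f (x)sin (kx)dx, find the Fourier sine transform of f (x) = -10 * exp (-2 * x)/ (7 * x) -10 * atan (k/2)/7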